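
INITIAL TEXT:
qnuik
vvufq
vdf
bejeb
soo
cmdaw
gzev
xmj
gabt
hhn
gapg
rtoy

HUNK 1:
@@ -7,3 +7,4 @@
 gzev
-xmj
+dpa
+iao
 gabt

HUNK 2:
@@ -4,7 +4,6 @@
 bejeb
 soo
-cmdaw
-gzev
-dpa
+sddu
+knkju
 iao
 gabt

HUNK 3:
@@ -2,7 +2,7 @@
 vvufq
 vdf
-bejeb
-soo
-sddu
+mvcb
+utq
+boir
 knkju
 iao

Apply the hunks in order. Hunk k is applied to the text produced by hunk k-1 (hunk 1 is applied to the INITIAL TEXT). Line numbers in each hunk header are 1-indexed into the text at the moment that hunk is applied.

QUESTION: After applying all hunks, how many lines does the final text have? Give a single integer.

Answer: 12

Derivation:
Hunk 1: at line 7 remove [xmj] add [dpa,iao] -> 13 lines: qnuik vvufq vdf bejeb soo cmdaw gzev dpa iao gabt hhn gapg rtoy
Hunk 2: at line 4 remove [cmdaw,gzev,dpa] add [sddu,knkju] -> 12 lines: qnuik vvufq vdf bejeb soo sddu knkju iao gabt hhn gapg rtoy
Hunk 3: at line 2 remove [bejeb,soo,sddu] add [mvcb,utq,boir] -> 12 lines: qnuik vvufq vdf mvcb utq boir knkju iao gabt hhn gapg rtoy
Final line count: 12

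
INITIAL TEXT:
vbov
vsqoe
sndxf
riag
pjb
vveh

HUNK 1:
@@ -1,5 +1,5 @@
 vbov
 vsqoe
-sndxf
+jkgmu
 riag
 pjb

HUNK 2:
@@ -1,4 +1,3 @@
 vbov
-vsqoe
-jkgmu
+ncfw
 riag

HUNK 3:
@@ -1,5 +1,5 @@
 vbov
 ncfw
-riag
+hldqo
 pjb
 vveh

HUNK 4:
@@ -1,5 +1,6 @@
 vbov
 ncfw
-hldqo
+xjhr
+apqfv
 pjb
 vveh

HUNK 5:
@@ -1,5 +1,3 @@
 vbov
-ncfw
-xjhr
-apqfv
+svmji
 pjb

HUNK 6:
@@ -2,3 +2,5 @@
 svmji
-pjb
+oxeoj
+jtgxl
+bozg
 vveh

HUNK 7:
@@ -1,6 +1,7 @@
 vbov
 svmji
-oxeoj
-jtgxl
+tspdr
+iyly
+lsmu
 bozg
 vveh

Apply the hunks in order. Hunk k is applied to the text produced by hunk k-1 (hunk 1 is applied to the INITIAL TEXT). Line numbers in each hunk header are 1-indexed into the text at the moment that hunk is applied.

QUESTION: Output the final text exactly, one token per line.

Hunk 1: at line 1 remove [sndxf] add [jkgmu] -> 6 lines: vbov vsqoe jkgmu riag pjb vveh
Hunk 2: at line 1 remove [vsqoe,jkgmu] add [ncfw] -> 5 lines: vbov ncfw riag pjb vveh
Hunk 3: at line 1 remove [riag] add [hldqo] -> 5 lines: vbov ncfw hldqo pjb vveh
Hunk 4: at line 1 remove [hldqo] add [xjhr,apqfv] -> 6 lines: vbov ncfw xjhr apqfv pjb vveh
Hunk 5: at line 1 remove [ncfw,xjhr,apqfv] add [svmji] -> 4 lines: vbov svmji pjb vveh
Hunk 6: at line 2 remove [pjb] add [oxeoj,jtgxl,bozg] -> 6 lines: vbov svmji oxeoj jtgxl bozg vveh
Hunk 7: at line 1 remove [oxeoj,jtgxl] add [tspdr,iyly,lsmu] -> 7 lines: vbov svmji tspdr iyly lsmu bozg vveh

Answer: vbov
svmji
tspdr
iyly
lsmu
bozg
vveh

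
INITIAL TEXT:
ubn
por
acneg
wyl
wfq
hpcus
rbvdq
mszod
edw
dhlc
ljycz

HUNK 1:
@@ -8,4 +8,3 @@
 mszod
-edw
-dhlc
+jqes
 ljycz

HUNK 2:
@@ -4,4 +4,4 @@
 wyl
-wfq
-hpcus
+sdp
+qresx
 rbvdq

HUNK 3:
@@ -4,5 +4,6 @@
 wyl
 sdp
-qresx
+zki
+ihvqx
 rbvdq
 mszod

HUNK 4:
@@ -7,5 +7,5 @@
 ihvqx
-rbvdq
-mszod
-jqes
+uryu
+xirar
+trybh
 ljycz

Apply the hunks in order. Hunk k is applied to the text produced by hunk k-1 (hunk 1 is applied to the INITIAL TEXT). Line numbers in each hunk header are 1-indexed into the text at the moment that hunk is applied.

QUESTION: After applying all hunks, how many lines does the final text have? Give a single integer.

Answer: 11

Derivation:
Hunk 1: at line 8 remove [edw,dhlc] add [jqes] -> 10 lines: ubn por acneg wyl wfq hpcus rbvdq mszod jqes ljycz
Hunk 2: at line 4 remove [wfq,hpcus] add [sdp,qresx] -> 10 lines: ubn por acneg wyl sdp qresx rbvdq mszod jqes ljycz
Hunk 3: at line 4 remove [qresx] add [zki,ihvqx] -> 11 lines: ubn por acneg wyl sdp zki ihvqx rbvdq mszod jqes ljycz
Hunk 4: at line 7 remove [rbvdq,mszod,jqes] add [uryu,xirar,trybh] -> 11 lines: ubn por acneg wyl sdp zki ihvqx uryu xirar trybh ljycz
Final line count: 11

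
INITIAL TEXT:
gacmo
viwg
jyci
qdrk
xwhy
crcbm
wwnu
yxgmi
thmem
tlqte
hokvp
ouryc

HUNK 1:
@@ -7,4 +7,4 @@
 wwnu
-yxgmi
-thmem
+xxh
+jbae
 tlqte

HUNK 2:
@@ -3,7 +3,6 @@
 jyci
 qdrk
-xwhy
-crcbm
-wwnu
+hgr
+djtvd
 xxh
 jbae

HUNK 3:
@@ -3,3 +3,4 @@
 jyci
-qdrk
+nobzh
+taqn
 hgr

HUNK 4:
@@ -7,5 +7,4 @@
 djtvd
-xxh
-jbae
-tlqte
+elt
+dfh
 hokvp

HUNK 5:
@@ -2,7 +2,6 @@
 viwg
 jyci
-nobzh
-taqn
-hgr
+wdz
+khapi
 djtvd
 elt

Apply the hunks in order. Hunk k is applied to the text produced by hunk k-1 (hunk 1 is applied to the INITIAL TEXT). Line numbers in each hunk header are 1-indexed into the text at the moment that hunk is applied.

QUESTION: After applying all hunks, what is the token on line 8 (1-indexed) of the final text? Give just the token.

Answer: dfh

Derivation:
Hunk 1: at line 7 remove [yxgmi,thmem] add [xxh,jbae] -> 12 lines: gacmo viwg jyci qdrk xwhy crcbm wwnu xxh jbae tlqte hokvp ouryc
Hunk 2: at line 3 remove [xwhy,crcbm,wwnu] add [hgr,djtvd] -> 11 lines: gacmo viwg jyci qdrk hgr djtvd xxh jbae tlqte hokvp ouryc
Hunk 3: at line 3 remove [qdrk] add [nobzh,taqn] -> 12 lines: gacmo viwg jyci nobzh taqn hgr djtvd xxh jbae tlqte hokvp ouryc
Hunk 4: at line 7 remove [xxh,jbae,tlqte] add [elt,dfh] -> 11 lines: gacmo viwg jyci nobzh taqn hgr djtvd elt dfh hokvp ouryc
Hunk 5: at line 2 remove [nobzh,taqn,hgr] add [wdz,khapi] -> 10 lines: gacmo viwg jyci wdz khapi djtvd elt dfh hokvp ouryc
Final line 8: dfh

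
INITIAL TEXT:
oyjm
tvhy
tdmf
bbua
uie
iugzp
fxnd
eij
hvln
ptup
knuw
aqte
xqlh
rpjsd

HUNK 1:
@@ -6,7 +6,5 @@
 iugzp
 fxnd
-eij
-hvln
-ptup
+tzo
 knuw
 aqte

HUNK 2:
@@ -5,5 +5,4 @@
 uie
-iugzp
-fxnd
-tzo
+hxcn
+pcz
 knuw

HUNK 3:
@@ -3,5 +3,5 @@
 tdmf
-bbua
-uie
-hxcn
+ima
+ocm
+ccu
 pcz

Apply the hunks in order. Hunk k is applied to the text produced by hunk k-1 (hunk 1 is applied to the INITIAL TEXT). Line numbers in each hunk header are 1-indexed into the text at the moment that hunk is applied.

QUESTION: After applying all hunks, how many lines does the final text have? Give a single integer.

Answer: 11

Derivation:
Hunk 1: at line 6 remove [eij,hvln,ptup] add [tzo] -> 12 lines: oyjm tvhy tdmf bbua uie iugzp fxnd tzo knuw aqte xqlh rpjsd
Hunk 2: at line 5 remove [iugzp,fxnd,tzo] add [hxcn,pcz] -> 11 lines: oyjm tvhy tdmf bbua uie hxcn pcz knuw aqte xqlh rpjsd
Hunk 3: at line 3 remove [bbua,uie,hxcn] add [ima,ocm,ccu] -> 11 lines: oyjm tvhy tdmf ima ocm ccu pcz knuw aqte xqlh rpjsd
Final line count: 11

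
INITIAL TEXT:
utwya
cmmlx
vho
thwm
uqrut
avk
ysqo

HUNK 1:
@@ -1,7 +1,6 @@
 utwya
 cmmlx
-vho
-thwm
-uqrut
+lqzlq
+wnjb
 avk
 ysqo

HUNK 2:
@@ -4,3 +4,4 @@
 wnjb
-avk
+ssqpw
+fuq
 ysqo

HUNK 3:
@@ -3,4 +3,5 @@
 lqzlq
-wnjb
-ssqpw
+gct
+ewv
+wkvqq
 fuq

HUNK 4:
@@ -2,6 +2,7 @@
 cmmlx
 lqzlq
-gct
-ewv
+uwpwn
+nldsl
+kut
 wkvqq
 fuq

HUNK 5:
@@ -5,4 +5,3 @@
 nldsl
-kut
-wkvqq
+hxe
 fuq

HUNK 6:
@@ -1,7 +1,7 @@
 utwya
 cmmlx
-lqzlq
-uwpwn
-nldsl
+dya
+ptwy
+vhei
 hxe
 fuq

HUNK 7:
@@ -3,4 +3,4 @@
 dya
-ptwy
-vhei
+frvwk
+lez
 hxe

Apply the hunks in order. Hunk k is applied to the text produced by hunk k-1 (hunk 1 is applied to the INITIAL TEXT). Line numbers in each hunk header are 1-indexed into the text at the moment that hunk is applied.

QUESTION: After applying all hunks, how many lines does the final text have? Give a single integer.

Answer: 8

Derivation:
Hunk 1: at line 1 remove [vho,thwm,uqrut] add [lqzlq,wnjb] -> 6 lines: utwya cmmlx lqzlq wnjb avk ysqo
Hunk 2: at line 4 remove [avk] add [ssqpw,fuq] -> 7 lines: utwya cmmlx lqzlq wnjb ssqpw fuq ysqo
Hunk 3: at line 3 remove [wnjb,ssqpw] add [gct,ewv,wkvqq] -> 8 lines: utwya cmmlx lqzlq gct ewv wkvqq fuq ysqo
Hunk 4: at line 2 remove [gct,ewv] add [uwpwn,nldsl,kut] -> 9 lines: utwya cmmlx lqzlq uwpwn nldsl kut wkvqq fuq ysqo
Hunk 5: at line 5 remove [kut,wkvqq] add [hxe] -> 8 lines: utwya cmmlx lqzlq uwpwn nldsl hxe fuq ysqo
Hunk 6: at line 1 remove [lqzlq,uwpwn,nldsl] add [dya,ptwy,vhei] -> 8 lines: utwya cmmlx dya ptwy vhei hxe fuq ysqo
Hunk 7: at line 3 remove [ptwy,vhei] add [frvwk,lez] -> 8 lines: utwya cmmlx dya frvwk lez hxe fuq ysqo
Final line count: 8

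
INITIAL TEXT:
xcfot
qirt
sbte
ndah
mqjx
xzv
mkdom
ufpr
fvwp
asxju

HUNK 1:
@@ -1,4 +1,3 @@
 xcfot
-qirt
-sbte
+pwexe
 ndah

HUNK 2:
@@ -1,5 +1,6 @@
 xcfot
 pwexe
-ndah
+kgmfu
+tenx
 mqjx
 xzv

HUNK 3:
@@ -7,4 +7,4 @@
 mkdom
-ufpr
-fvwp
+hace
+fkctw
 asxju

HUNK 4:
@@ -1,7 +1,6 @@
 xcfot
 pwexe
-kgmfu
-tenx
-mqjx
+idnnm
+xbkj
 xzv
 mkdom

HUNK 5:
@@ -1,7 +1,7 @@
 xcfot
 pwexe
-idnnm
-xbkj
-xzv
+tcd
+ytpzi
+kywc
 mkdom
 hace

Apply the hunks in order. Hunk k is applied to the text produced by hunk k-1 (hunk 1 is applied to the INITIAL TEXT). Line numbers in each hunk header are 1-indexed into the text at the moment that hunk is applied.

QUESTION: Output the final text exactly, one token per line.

Hunk 1: at line 1 remove [qirt,sbte] add [pwexe] -> 9 lines: xcfot pwexe ndah mqjx xzv mkdom ufpr fvwp asxju
Hunk 2: at line 1 remove [ndah] add [kgmfu,tenx] -> 10 lines: xcfot pwexe kgmfu tenx mqjx xzv mkdom ufpr fvwp asxju
Hunk 3: at line 7 remove [ufpr,fvwp] add [hace,fkctw] -> 10 lines: xcfot pwexe kgmfu tenx mqjx xzv mkdom hace fkctw asxju
Hunk 4: at line 1 remove [kgmfu,tenx,mqjx] add [idnnm,xbkj] -> 9 lines: xcfot pwexe idnnm xbkj xzv mkdom hace fkctw asxju
Hunk 5: at line 1 remove [idnnm,xbkj,xzv] add [tcd,ytpzi,kywc] -> 9 lines: xcfot pwexe tcd ytpzi kywc mkdom hace fkctw asxju

Answer: xcfot
pwexe
tcd
ytpzi
kywc
mkdom
hace
fkctw
asxju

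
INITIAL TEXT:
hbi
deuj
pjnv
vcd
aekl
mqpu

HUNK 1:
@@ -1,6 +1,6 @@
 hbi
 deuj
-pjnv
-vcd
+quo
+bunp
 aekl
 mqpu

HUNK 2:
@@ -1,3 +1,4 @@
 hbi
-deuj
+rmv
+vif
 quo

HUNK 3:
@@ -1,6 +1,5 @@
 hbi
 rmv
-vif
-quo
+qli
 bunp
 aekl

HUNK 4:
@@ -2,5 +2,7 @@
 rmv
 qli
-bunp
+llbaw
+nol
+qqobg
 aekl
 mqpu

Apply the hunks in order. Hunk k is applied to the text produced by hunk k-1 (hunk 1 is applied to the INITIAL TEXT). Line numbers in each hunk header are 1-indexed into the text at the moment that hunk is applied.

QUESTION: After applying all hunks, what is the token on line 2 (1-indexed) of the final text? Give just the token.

Answer: rmv

Derivation:
Hunk 1: at line 1 remove [pjnv,vcd] add [quo,bunp] -> 6 lines: hbi deuj quo bunp aekl mqpu
Hunk 2: at line 1 remove [deuj] add [rmv,vif] -> 7 lines: hbi rmv vif quo bunp aekl mqpu
Hunk 3: at line 1 remove [vif,quo] add [qli] -> 6 lines: hbi rmv qli bunp aekl mqpu
Hunk 4: at line 2 remove [bunp] add [llbaw,nol,qqobg] -> 8 lines: hbi rmv qli llbaw nol qqobg aekl mqpu
Final line 2: rmv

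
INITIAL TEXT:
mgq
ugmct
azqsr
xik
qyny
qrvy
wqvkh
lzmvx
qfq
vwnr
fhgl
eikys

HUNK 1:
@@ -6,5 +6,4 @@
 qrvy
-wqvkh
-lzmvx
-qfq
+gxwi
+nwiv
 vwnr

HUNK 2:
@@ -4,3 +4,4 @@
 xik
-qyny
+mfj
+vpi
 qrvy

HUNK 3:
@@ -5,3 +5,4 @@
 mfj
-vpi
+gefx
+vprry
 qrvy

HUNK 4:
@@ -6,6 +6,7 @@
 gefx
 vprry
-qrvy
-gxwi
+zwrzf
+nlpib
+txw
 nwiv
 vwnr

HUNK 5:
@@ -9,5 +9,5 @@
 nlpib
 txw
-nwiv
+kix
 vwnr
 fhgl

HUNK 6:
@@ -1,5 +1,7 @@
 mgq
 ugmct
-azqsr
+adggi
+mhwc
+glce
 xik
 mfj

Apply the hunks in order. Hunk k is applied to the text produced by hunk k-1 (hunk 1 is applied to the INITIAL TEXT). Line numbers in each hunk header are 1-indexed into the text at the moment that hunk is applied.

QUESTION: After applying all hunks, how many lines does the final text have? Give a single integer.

Hunk 1: at line 6 remove [wqvkh,lzmvx,qfq] add [gxwi,nwiv] -> 11 lines: mgq ugmct azqsr xik qyny qrvy gxwi nwiv vwnr fhgl eikys
Hunk 2: at line 4 remove [qyny] add [mfj,vpi] -> 12 lines: mgq ugmct azqsr xik mfj vpi qrvy gxwi nwiv vwnr fhgl eikys
Hunk 3: at line 5 remove [vpi] add [gefx,vprry] -> 13 lines: mgq ugmct azqsr xik mfj gefx vprry qrvy gxwi nwiv vwnr fhgl eikys
Hunk 4: at line 6 remove [qrvy,gxwi] add [zwrzf,nlpib,txw] -> 14 lines: mgq ugmct azqsr xik mfj gefx vprry zwrzf nlpib txw nwiv vwnr fhgl eikys
Hunk 5: at line 9 remove [nwiv] add [kix] -> 14 lines: mgq ugmct azqsr xik mfj gefx vprry zwrzf nlpib txw kix vwnr fhgl eikys
Hunk 6: at line 1 remove [azqsr] add [adggi,mhwc,glce] -> 16 lines: mgq ugmct adggi mhwc glce xik mfj gefx vprry zwrzf nlpib txw kix vwnr fhgl eikys
Final line count: 16

Answer: 16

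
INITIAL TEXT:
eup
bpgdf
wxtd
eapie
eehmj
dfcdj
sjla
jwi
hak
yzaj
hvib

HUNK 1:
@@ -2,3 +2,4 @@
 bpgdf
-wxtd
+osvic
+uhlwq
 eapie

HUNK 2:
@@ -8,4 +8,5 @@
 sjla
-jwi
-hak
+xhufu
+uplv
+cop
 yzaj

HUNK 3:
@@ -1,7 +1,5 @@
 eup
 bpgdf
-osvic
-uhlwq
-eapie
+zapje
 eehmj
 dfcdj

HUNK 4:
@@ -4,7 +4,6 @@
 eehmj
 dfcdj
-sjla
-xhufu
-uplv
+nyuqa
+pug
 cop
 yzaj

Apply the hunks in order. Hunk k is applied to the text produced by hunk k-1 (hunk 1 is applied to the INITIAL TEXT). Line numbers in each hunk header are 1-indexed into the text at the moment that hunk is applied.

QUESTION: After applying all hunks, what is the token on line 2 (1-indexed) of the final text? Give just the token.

Hunk 1: at line 2 remove [wxtd] add [osvic,uhlwq] -> 12 lines: eup bpgdf osvic uhlwq eapie eehmj dfcdj sjla jwi hak yzaj hvib
Hunk 2: at line 8 remove [jwi,hak] add [xhufu,uplv,cop] -> 13 lines: eup bpgdf osvic uhlwq eapie eehmj dfcdj sjla xhufu uplv cop yzaj hvib
Hunk 3: at line 1 remove [osvic,uhlwq,eapie] add [zapje] -> 11 lines: eup bpgdf zapje eehmj dfcdj sjla xhufu uplv cop yzaj hvib
Hunk 4: at line 4 remove [sjla,xhufu,uplv] add [nyuqa,pug] -> 10 lines: eup bpgdf zapje eehmj dfcdj nyuqa pug cop yzaj hvib
Final line 2: bpgdf

Answer: bpgdf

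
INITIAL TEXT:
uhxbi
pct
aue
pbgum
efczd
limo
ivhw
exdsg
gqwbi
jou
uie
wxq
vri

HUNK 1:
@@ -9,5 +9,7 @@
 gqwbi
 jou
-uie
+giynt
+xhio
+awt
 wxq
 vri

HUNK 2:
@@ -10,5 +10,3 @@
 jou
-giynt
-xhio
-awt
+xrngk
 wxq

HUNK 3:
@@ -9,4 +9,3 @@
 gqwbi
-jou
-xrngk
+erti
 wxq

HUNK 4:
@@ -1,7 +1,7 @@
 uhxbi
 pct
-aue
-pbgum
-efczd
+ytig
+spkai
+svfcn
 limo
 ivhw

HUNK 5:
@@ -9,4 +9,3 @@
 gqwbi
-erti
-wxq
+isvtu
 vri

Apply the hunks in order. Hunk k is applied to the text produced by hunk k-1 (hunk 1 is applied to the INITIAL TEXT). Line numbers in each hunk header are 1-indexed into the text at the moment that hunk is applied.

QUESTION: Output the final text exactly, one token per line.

Hunk 1: at line 9 remove [uie] add [giynt,xhio,awt] -> 15 lines: uhxbi pct aue pbgum efczd limo ivhw exdsg gqwbi jou giynt xhio awt wxq vri
Hunk 2: at line 10 remove [giynt,xhio,awt] add [xrngk] -> 13 lines: uhxbi pct aue pbgum efczd limo ivhw exdsg gqwbi jou xrngk wxq vri
Hunk 3: at line 9 remove [jou,xrngk] add [erti] -> 12 lines: uhxbi pct aue pbgum efczd limo ivhw exdsg gqwbi erti wxq vri
Hunk 4: at line 1 remove [aue,pbgum,efczd] add [ytig,spkai,svfcn] -> 12 lines: uhxbi pct ytig spkai svfcn limo ivhw exdsg gqwbi erti wxq vri
Hunk 5: at line 9 remove [erti,wxq] add [isvtu] -> 11 lines: uhxbi pct ytig spkai svfcn limo ivhw exdsg gqwbi isvtu vri

Answer: uhxbi
pct
ytig
spkai
svfcn
limo
ivhw
exdsg
gqwbi
isvtu
vri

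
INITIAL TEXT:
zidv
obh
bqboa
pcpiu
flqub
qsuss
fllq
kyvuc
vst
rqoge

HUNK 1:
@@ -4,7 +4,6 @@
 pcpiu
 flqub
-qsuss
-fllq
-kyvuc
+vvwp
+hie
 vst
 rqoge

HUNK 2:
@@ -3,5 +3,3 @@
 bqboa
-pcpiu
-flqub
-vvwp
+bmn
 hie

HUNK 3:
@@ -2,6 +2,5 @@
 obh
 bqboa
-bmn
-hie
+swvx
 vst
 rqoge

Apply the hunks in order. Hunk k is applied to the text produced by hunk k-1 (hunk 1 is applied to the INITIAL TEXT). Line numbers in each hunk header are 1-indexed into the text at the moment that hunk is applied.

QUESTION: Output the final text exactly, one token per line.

Answer: zidv
obh
bqboa
swvx
vst
rqoge

Derivation:
Hunk 1: at line 4 remove [qsuss,fllq,kyvuc] add [vvwp,hie] -> 9 lines: zidv obh bqboa pcpiu flqub vvwp hie vst rqoge
Hunk 2: at line 3 remove [pcpiu,flqub,vvwp] add [bmn] -> 7 lines: zidv obh bqboa bmn hie vst rqoge
Hunk 3: at line 2 remove [bmn,hie] add [swvx] -> 6 lines: zidv obh bqboa swvx vst rqoge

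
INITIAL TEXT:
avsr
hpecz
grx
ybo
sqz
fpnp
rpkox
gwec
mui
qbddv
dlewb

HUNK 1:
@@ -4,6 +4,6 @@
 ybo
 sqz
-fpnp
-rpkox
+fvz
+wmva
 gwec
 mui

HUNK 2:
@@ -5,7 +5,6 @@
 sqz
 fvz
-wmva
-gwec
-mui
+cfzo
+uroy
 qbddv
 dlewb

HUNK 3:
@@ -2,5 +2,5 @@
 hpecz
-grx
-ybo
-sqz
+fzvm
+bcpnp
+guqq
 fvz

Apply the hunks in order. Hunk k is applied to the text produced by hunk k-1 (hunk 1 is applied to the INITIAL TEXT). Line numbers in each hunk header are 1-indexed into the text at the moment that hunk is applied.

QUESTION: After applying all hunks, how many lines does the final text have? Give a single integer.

Answer: 10

Derivation:
Hunk 1: at line 4 remove [fpnp,rpkox] add [fvz,wmva] -> 11 lines: avsr hpecz grx ybo sqz fvz wmva gwec mui qbddv dlewb
Hunk 2: at line 5 remove [wmva,gwec,mui] add [cfzo,uroy] -> 10 lines: avsr hpecz grx ybo sqz fvz cfzo uroy qbddv dlewb
Hunk 3: at line 2 remove [grx,ybo,sqz] add [fzvm,bcpnp,guqq] -> 10 lines: avsr hpecz fzvm bcpnp guqq fvz cfzo uroy qbddv dlewb
Final line count: 10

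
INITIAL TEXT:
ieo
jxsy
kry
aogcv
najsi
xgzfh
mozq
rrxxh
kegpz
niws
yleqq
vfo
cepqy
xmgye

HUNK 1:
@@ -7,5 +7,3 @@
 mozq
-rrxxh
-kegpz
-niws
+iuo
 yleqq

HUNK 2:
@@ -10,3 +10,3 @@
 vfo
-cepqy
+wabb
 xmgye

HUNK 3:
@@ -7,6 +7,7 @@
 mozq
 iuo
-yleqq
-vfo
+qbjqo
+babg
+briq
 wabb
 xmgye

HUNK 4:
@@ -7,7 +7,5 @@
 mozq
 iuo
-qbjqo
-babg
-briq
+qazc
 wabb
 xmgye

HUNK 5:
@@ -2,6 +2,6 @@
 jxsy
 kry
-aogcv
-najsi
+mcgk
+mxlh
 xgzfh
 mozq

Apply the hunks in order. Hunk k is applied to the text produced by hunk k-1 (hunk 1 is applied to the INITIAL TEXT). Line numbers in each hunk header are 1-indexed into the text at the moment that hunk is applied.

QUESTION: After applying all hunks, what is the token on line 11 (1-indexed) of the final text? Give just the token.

Hunk 1: at line 7 remove [rrxxh,kegpz,niws] add [iuo] -> 12 lines: ieo jxsy kry aogcv najsi xgzfh mozq iuo yleqq vfo cepqy xmgye
Hunk 2: at line 10 remove [cepqy] add [wabb] -> 12 lines: ieo jxsy kry aogcv najsi xgzfh mozq iuo yleqq vfo wabb xmgye
Hunk 3: at line 7 remove [yleqq,vfo] add [qbjqo,babg,briq] -> 13 lines: ieo jxsy kry aogcv najsi xgzfh mozq iuo qbjqo babg briq wabb xmgye
Hunk 4: at line 7 remove [qbjqo,babg,briq] add [qazc] -> 11 lines: ieo jxsy kry aogcv najsi xgzfh mozq iuo qazc wabb xmgye
Hunk 5: at line 2 remove [aogcv,najsi] add [mcgk,mxlh] -> 11 lines: ieo jxsy kry mcgk mxlh xgzfh mozq iuo qazc wabb xmgye
Final line 11: xmgye

Answer: xmgye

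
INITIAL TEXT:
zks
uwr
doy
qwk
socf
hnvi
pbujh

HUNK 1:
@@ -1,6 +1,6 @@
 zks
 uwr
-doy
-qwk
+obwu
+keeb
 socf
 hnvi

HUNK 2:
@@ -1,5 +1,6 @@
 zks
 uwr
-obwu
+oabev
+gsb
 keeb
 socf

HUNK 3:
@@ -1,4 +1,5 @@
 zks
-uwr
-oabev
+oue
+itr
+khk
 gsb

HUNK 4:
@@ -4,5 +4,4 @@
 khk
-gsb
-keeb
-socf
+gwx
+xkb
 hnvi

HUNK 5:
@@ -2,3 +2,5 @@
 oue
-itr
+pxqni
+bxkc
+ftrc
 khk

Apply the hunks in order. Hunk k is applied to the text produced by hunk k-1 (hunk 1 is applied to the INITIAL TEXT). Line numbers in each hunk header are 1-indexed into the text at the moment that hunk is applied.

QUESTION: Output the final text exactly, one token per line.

Hunk 1: at line 1 remove [doy,qwk] add [obwu,keeb] -> 7 lines: zks uwr obwu keeb socf hnvi pbujh
Hunk 2: at line 1 remove [obwu] add [oabev,gsb] -> 8 lines: zks uwr oabev gsb keeb socf hnvi pbujh
Hunk 3: at line 1 remove [uwr,oabev] add [oue,itr,khk] -> 9 lines: zks oue itr khk gsb keeb socf hnvi pbujh
Hunk 4: at line 4 remove [gsb,keeb,socf] add [gwx,xkb] -> 8 lines: zks oue itr khk gwx xkb hnvi pbujh
Hunk 5: at line 2 remove [itr] add [pxqni,bxkc,ftrc] -> 10 lines: zks oue pxqni bxkc ftrc khk gwx xkb hnvi pbujh

Answer: zks
oue
pxqni
bxkc
ftrc
khk
gwx
xkb
hnvi
pbujh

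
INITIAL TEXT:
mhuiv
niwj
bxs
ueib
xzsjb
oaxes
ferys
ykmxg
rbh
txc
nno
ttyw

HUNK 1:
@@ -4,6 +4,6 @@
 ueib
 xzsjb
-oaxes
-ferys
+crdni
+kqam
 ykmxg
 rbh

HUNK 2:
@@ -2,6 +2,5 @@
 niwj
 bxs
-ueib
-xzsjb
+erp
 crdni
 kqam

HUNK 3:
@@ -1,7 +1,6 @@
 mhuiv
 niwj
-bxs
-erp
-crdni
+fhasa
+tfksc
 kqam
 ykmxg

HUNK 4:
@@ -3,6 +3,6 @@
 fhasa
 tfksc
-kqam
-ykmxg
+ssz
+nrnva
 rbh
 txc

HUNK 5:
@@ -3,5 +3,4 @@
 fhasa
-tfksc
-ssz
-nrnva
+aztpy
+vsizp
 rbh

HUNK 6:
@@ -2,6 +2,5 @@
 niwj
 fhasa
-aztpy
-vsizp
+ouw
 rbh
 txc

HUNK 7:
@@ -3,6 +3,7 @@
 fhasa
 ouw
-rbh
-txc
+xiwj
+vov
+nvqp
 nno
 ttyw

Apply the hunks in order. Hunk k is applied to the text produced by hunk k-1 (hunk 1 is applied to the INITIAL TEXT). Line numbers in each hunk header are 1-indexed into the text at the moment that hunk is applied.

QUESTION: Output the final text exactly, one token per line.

Answer: mhuiv
niwj
fhasa
ouw
xiwj
vov
nvqp
nno
ttyw

Derivation:
Hunk 1: at line 4 remove [oaxes,ferys] add [crdni,kqam] -> 12 lines: mhuiv niwj bxs ueib xzsjb crdni kqam ykmxg rbh txc nno ttyw
Hunk 2: at line 2 remove [ueib,xzsjb] add [erp] -> 11 lines: mhuiv niwj bxs erp crdni kqam ykmxg rbh txc nno ttyw
Hunk 3: at line 1 remove [bxs,erp,crdni] add [fhasa,tfksc] -> 10 lines: mhuiv niwj fhasa tfksc kqam ykmxg rbh txc nno ttyw
Hunk 4: at line 3 remove [kqam,ykmxg] add [ssz,nrnva] -> 10 lines: mhuiv niwj fhasa tfksc ssz nrnva rbh txc nno ttyw
Hunk 5: at line 3 remove [tfksc,ssz,nrnva] add [aztpy,vsizp] -> 9 lines: mhuiv niwj fhasa aztpy vsizp rbh txc nno ttyw
Hunk 6: at line 2 remove [aztpy,vsizp] add [ouw] -> 8 lines: mhuiv niwj fhasa ouw rbh txc nno ttyw
Hunk 7: at line 3 remove [rbh,txc] add [xiwj,vov,nvqp] -> 9 lines: mhuiv niwj fhasa ouw xiwj vov nvqp nno ttyw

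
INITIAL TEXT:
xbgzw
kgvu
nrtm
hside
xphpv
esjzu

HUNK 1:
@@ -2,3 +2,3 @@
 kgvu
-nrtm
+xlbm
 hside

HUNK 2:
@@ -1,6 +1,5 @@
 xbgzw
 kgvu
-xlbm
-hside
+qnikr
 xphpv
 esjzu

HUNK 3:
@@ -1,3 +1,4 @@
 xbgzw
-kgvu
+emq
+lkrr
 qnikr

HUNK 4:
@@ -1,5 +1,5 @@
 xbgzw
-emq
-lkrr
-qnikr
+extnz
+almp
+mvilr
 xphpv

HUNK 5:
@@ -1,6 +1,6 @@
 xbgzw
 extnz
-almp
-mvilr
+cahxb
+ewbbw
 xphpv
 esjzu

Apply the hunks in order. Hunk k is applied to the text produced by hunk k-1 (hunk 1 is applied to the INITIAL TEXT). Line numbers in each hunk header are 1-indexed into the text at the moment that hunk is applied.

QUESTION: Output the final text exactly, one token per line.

Hunk 1: at line 2 remove [nrtm] add [xlbm] -> 6 lines: xbgzw kgvu xlbm hside xphpv esjzu
Hunk 2: at line 1 remove [xlbm,hside] add [qnikr] -> 5 lines: xbgzw kgvu qnikr xphpv esjzu
Hunk 3: at line 1 remove [kgvu] add [emq,lkrr] -> 6 lines: xbgzw emq lkrr qnikr xphpv esjzu
Hunk 4: at line 1 remove [emq,lkrr,qnikr] add [extnz,almp,mvilr] -> 6 lines: xbgzw extnz almp mvilr xphpv esjzu
Hunk 5: at line 1 remove [almp,mvilr] add [cahxb,ewbbw] -> 6 lines: xbgzw extnz cahxb ewbbw xphpv esjzu

Answer: xbgzw
extnz
cahxb
ewbbw
xphpv
esjzu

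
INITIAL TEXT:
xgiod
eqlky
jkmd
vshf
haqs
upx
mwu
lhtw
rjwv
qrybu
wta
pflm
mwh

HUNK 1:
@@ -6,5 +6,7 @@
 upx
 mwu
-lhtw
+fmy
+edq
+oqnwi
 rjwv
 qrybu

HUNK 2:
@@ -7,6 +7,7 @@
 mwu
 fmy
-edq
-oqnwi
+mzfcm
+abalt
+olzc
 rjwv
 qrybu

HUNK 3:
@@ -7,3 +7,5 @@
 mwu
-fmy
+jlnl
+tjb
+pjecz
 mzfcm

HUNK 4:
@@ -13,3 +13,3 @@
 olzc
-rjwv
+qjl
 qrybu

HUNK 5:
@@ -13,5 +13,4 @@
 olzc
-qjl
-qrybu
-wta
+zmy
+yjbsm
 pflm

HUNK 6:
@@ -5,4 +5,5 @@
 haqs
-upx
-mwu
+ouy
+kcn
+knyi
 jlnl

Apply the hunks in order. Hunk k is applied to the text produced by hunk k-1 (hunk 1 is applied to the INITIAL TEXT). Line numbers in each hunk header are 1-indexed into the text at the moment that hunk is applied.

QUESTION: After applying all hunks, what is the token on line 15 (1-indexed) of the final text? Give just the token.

Hunk 1: at line 6 remove [lhtw] add [fmy,edq,oqnwi] -> 15 lines: xgiod eqlky jkmd vshf haqs upx mwu fmy edq oqnwi rjwv qrybu wta pflm mwh
Hunk 2: at line 7 remove [edq,oqnwi] add [mzfcm,abalt,olzc] -> 16 lines: xgiod eqlky jkmd vshf haqs upx mwu fmy mzfcm abalt olzc rjwv qrybu wta pflm mwh
Hunk 3: at line 7 remove [fmy] add [jlnl,tjb,pjecz] -> 18 lines: xgiod eqlky jkmd vshf haqs upx mwu jlnl tjb pjecz mzfcm abalt olzc rjwv qrybu wta pflm mwh
Hunk 4: at line 13 remove [rjwv] add [qjl] -> 18 lines: xgiod eqlky jkmd vshf haqs upx mwu jlnl tjb pjecz mzfcm abalt olzc qjl qrybu wta pflm mwh
Hunk 5: at line 13 remove [qjl,qrybu,wta] add [zmy,yjbsm] -> 17 lines: xgiod eqlky jkmd vshf haqs upx mwu jlnl tjb pjecz mzfcm abalt olzc zmy yjbsm pflm mwh
Hunk 6: at line 5 remove [upx,mwu] add [ouy,kcn,knyi] -> 18 lines: xgiod eqlky jkmd vshf haqs ouy kcn knyi jlnl tjb pjecz mzfcm abalt olzc zmy yjbsm pflm mwh
Final line 15: zmy

Answer: zmy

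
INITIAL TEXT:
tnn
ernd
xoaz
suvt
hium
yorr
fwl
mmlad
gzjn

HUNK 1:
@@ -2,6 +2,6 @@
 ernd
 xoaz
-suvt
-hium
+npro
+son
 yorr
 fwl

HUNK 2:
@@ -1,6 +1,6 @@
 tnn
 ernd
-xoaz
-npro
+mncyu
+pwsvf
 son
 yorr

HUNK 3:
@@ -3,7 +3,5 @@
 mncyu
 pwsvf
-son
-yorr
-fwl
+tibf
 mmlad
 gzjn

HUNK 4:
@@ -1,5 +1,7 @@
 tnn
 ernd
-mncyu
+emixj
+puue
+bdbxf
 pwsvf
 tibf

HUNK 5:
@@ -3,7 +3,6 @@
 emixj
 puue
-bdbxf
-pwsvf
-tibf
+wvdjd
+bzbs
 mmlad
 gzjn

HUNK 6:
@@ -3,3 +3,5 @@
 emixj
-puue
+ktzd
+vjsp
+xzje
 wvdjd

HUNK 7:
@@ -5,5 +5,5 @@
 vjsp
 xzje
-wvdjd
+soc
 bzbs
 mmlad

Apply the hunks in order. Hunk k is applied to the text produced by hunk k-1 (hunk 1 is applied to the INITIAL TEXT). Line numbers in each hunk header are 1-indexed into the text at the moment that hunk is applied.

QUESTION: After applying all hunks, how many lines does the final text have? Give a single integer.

Answer: 10

Derivation:
Hunk 1: at line 2 remove [suvt,hium] add [npro,son] -> 9 lines: tnn ernd xoaz npro son yorr fwl mmlad gzjn
Hunk 2: at line 1 remove [xoaz,npro] add [mncyu,pwsvf] -> 9 lines: tnn ernd mncyu pwsvf son yorr fwl mmlad gzjn
Hunk 3: at line 3 remove [son,yorr,fwl] add [tibf] -> 7 lines: tnn ernd mncyu pwsvf tibf mmlad gzjn
Hunk 4: at line 1 remove [mncyu] add [emixj,puue,bdbxf] -> 9 lines: tnn ernd emixj puue bdbxf pwsvf tibf mmlad gzjn
Hunk 5: at line 3 remove [bdbxf,pwsvf,tibf] add [wvdjd,bzbs] -> 8 lines: tnn ernd emixj puue wvdjd bzbs mmlad gzjn
Hunk 6: at line 3 remove [puue] add [ktzd,vjsp,xzje] -> 10 lines: tnn ernd emixj ktzd vjsp xzje wvdjd bzbs mmlad gzjn
Hunk 7: at line 5 remove [wvdjd] add [soc] -> 10 lines: tnn ernd emixj ktzd vjsp xzje soc bzbs mmlad gzjn
Final line count: 10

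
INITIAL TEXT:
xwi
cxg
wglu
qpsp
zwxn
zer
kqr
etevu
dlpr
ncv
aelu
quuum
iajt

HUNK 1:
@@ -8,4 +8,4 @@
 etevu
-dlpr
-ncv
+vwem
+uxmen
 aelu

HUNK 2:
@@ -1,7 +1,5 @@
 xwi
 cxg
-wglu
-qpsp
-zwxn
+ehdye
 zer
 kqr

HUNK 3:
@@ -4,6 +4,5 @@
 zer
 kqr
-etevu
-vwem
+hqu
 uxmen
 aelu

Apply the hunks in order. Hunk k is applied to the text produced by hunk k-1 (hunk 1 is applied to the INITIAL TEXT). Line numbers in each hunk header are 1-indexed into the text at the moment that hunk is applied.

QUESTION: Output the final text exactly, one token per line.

Answer: xwi
cxg
ehdye
zer
kqr
hqu
uxmen
aelu
quuum
iajt

Derivation:
Hunk 1: at line 8 remove [dlpr,ncv] add [vwem,uxmen] -> 13 lines: xwi cxg wglu qpsp zwxn zer kqr etevu vwem uxmen aelu quuum iajt
Hunk 2: at line 1 remove [wglu,qpsp,zwxn] add [ehdye] -> 11 lines: xwi cxg ehdye zer kqr etevu vwem uxmen aelu quuum iajt
Hunk 3: at line 4 remove [etevu,vwem] add [hqu] -> 10 lines: xwi cxg ehdye zer kqr hqu uxmen aelu quuum iajt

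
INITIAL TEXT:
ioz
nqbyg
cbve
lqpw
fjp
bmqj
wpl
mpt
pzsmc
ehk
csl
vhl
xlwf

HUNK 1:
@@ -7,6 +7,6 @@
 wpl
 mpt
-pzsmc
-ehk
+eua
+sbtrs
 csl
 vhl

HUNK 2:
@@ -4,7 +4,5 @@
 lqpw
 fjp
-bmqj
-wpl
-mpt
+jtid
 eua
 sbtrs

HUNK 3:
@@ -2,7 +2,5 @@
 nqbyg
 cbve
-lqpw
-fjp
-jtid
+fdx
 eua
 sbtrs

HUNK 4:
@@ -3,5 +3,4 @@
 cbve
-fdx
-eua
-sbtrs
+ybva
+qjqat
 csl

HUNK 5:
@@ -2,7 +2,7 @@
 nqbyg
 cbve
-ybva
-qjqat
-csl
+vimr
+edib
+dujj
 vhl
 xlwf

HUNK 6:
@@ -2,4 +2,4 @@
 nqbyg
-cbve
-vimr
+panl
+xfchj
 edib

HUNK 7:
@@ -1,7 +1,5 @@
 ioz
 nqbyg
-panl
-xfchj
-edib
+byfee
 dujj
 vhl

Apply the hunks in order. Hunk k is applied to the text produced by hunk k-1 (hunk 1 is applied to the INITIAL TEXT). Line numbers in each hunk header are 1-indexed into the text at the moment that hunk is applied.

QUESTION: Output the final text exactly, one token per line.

Hunk 1: at line 7 remove [pzsmc,ehk] add [eua,sbtrs] -> 13 lines: ioz nqbyg cbve lqpw fjp bmqj wpl mpt eua sbtrs csl vhl xlwf
Hunk 2: at line 4 remove [bmqj,wpl,mpt] add [jtid] -> 11 lines: ioz nqbyg cbve lqpw fjp jtid eua sbtrs csl vhl xlwf
Hunk 3: at line 2 remove [lqpw,fjp,jtid] add [fdx] -> 9 lines: ioz nqbyg cbve fdx eua sbtrs csl vhl xlwf
Hunk 4: at line 3 remove [fdx,eua,sbtrs] add [ybva,qjqat] -> 8 lines: ioz nqbyg cbve ybva qjqat csl vhl xlwf
Hunk 5: at line 2 remove [ybva,qjqat,csl] add [vimr,edib,dujj] -> 8 lines: ioz nqbyg cbve vimr edib dujj vhl xlwf
Hunk 6: at line 2 remove [cbve,vimr] add [panl,xfchj] -> 8 lines: ioz nqbyg panl xfchj edib dujj vhl xlwf
Hunk 7: at line 1 remove [panl,xfchj,edib] add [byfee] -> 6 lines: ioz nqbyg byfee dujj vhl xlwf

Answer: ioz
nqbyg
byfee
dujj
vhl
xlwf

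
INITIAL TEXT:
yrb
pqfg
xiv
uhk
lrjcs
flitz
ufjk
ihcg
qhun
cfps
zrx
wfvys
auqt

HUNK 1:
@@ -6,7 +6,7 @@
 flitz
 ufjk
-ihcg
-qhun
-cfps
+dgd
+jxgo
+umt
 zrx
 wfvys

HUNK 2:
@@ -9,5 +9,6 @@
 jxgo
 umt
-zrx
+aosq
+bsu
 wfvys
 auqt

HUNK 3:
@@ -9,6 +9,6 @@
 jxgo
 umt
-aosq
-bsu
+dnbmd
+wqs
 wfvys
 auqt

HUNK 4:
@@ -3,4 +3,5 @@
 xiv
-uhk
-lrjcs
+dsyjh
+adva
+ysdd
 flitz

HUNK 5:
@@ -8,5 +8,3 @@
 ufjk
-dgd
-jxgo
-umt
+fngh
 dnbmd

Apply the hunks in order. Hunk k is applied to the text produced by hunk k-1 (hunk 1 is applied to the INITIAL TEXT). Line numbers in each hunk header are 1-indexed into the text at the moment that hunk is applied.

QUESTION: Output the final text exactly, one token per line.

Hunk 1: at line 6 remove [ihcg,qhun,cfps] add [dgd,jxgo,umt] -> 13 lines: yrb pqfg xiv uhk lrjcs flitz ufjk dgd jxgo umt zrx wfvys auqt
Hunk 2: at line 9 remove [zrx] add [aosq,bsu] -> 14 lines: yrb pqfg xiv uhk lrjcs flitz ufjk dgd jxgo umt aosq bsu wfvys auqt
Hunk 3: at line 9 remove [aosq,bsu] add [dnbmd,wqs] -> 14 lines: yrb pqfg xiv uhk lrjcs flitz ufjk dgd jxgo umt dnbmd wqs wfvys auqt
Hunk 4: at line 3 remove [uhk,lrjcs] add [dsyjh,adva,ysdd] -> 15 lines: yrb pqfg xiv dsyjh adva ysdd flitz ufjk dgd jxgo umt dnbmd wqs wfvys auqt
Hunk 5: at line 8 remove [dgd,jxgo,umt] add [fngh] -> 13 lines: yrb pqfg xiv dsyjh adva ysdd flitz ufjk fngh dnbmd wqs wfvys auqt

Answer: yrb
pqfg
xiv
dsyjh
adva
ysdd
flitz
ufjk
fngh
dnbmd
wqs
wfvys
auqt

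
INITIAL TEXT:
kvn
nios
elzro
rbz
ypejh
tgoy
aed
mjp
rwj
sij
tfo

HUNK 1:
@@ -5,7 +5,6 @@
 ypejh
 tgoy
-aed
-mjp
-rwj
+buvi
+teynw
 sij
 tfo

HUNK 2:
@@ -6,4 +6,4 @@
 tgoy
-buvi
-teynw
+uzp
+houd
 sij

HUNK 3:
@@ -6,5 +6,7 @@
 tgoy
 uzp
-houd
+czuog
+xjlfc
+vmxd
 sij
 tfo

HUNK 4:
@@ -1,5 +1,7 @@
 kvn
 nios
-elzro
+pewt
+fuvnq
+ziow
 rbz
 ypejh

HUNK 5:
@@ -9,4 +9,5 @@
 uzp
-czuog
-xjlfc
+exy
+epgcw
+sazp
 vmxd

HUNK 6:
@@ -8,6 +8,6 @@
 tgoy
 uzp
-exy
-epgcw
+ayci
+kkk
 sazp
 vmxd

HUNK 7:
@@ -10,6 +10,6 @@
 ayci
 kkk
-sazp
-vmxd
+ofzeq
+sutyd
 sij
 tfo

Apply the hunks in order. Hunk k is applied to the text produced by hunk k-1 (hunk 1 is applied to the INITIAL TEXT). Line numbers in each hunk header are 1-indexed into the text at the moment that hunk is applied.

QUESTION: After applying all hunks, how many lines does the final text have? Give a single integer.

Answer: 15

Derivation:
Hunk 1: at line 5 remove [aed,mjp,rwj] add [buvi,teynw] -> 10 lines: kvn nios elzro rbz ypejh tgoy buvi teynw sij tfo
Hunk 2: at line 6 remove [buvi,teynw] add [uzp,houd] -> 10 lines: kvn nios elzro rbz ypejh tgoy uzp houd sij tfo
Hunk 3: at line 6 remove [houd] add [czuog,xjlfc,vmxd] -> 12 lines: kvn nios elzro rbz ypejh tgoy uzp czuog xjlfc vmxd sij tfo
Hunk 4: at line 1 remove [elzro] add [pewt,fuvnq,ziow] -> 14 lines: kvn nios pewt fuvnq ziow rbz ypejh tgoy uzp czuog xjlfc vmxd sij tfo
Hunk 5: at line 9 remove [czuog,xjlfc] add [exy,epgcw,sazp] -> 15 lines: kvn nios pewt fuvnq ziow rbz ypejh tgoy uzp exy epgcw sazp vmxd sij tfo
Hunk 6: at line 8 remove [exy,epgcw] add [ayci,kkk] -> 15 lines: kvn nios pewt fuvnq ziow rbz ypejh tgoy uzp ayci kkk sazp vmxd sij tfo
Hunk 7: at line 10 remove [sazp,vmxd] add [ofzeq,sutyd] -> 15 lines: kvn nios pewt fuvnq ziow rbz ypejh tgoy uzp ayci kkk ofzeq sutyd sij tfo
Final line count: 15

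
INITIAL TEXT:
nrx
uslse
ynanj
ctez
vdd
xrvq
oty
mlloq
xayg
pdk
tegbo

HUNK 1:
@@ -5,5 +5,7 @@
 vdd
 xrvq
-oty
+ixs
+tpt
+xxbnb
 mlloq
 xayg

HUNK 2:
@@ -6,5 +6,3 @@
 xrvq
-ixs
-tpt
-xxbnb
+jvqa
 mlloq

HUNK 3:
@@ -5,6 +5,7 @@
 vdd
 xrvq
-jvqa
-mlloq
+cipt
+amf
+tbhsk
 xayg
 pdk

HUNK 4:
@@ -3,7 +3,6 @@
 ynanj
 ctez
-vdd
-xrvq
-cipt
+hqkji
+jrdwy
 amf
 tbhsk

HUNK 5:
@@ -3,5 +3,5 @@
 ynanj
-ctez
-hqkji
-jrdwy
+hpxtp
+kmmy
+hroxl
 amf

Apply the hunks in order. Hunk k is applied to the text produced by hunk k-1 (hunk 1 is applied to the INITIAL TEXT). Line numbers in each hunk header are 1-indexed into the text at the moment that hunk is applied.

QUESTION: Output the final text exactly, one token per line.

Answer: nrx
uslse
ynanj
hpxtp
kmmy
hroxl
amf
tbhsk
xayg
pdk
tegbo

Derivation:
Hunk 1: at line 5 remove [oty] add [ixs,tpt,xxbnb] -> 13 lines: nrx uslse ynanj ctez vdd xrvq ixs tpt xxbnb mlloq xayg pdk tegbo
Hunk 2: at line 6 remove [ixs,tpt,xxbnb] add [jvqa] -> 11 lines: nrx uslse ynanj ctez vdd xrvq jvqa mlloq xayg pdk tegbo
Hunk 3: at line 5 remove [jvqa,mlloq] add [cipt,amf,tbhsk] -> 12 lines: nrx uslse ynanj ctez vdd xrvq cipt amf tbhsk xayg pdk tegbo
Hunk 4: at line 3 remove [vdd,xrvq,cipt] add [hqkji,jrdwy] -> 11 lines: nrx uslse ynanj ctez hqkji jrdwy amf tbhsk xayg pdk tegbo
Hunk 5: at line 3 remove [ctez,hqkji,jrdwy] add [hpxtp,kmmy,hroxl] -> 11 lines: nrx uslse ynanj hpxtp kmmy hroxl amf tbhsk xayg pdk tegbo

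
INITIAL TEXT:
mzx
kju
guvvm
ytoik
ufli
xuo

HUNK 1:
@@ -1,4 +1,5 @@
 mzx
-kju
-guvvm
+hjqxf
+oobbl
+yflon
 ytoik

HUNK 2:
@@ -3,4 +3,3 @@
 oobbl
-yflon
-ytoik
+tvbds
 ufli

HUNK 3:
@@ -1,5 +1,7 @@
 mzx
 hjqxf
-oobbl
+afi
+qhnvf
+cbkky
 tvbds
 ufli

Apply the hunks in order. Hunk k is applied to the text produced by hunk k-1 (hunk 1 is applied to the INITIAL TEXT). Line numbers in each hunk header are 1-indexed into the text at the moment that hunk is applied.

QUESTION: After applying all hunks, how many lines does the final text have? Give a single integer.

Answer: 8

Derivation:
Hunk 1: at line 1 remove [kju,guvvm] add [hjqxf,oobbl,yflon] -> 7 lines: mzx hjqxf oobbl yflon ytoik ufli xuo
Hunk 2: at line 3 remove [yflon,ytoik] add [tvbds] -> 6 lines: mzx hjqxf oobbl tvbds ufli xuo
Hunk 3: at line 1 remove [oobbl] add [afi,qhnvf,cbkky] -> 8 lines: mzx hjqxf afi qhnvf cbkky tvbds ufli xuo
Final line count: 8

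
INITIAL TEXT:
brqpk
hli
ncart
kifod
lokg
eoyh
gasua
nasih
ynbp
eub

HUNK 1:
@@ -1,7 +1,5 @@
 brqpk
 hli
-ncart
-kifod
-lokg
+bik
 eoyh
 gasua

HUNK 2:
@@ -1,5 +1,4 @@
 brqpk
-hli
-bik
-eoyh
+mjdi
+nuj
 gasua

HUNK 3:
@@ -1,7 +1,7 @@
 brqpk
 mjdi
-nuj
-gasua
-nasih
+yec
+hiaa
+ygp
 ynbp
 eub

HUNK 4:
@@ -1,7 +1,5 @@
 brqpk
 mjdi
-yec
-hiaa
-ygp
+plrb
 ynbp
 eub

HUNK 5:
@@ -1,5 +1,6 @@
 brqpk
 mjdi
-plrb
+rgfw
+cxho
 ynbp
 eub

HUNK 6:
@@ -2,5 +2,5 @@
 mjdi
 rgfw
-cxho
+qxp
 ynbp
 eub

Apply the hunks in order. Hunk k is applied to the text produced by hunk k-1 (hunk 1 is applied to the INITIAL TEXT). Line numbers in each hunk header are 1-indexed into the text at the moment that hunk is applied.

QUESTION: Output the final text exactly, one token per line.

Hunk 1: at line 1 remove [ncart,kifod,lokg] add [bik] -> 8 lines: brqpk hli bik eoyh gasua nasih ynbp eub
Hunk 2: at line 1 remove [hli,bik,eoyh] add [mjdi,nuj] -> 7 lines: brqpk mjdi nuj gasua nasih ynbp eub
Hunk 3: at line 1 remove [nuj,gasua,nasih] add [yec,hiaa,ygp] -> 7 lines: brqpk mjdi yec hiaa ygp ynbp eub
Hunk 4: at line 1 remove [yec,hiaa,ygp] add [plrb] -> 5 lines: brqpk mjdi plrb ynbp eub
Hunk 5: at line 1 remove [plrb] add [rgfw,cxho] -> 6 lines: brqpk mjdi rgfw cxho ynbp eub
Hunk 6: at line 2 remove [cxho] add [qxp] -> 6 lines: brqpk mjdi rgfw qxp ynbp eub

Answer: brqpk
mjdi
rgfw
qxp
ynbp
eub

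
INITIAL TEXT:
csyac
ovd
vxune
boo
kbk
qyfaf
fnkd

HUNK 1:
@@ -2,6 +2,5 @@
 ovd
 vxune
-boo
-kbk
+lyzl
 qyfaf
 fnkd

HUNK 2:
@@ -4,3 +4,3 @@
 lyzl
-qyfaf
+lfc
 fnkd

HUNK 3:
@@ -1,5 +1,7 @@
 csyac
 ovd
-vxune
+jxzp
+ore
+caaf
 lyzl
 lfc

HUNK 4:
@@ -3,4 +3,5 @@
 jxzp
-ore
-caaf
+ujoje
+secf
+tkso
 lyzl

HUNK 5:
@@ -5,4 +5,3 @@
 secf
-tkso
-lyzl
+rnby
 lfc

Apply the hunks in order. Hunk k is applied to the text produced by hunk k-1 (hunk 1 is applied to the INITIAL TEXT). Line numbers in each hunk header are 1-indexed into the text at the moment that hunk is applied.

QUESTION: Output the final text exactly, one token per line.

Answer: csyac
ovd
jxzp
ujoje
secf
rnby
lfc
fnkd

Derivation:
Hunk 1: at line 2 remove [boo,kbk] add [lyzl] -> 6 lines: csyac ovd vxune lyzl qyfaf fnkd
Hunk 2: at line 4 remove [qyfaf] add [lfc] -> 6 lines: csyac ovd vxune lyzl lfc fnkd
Hunk 3: at line 1 remove [vxune] add [jxzp,ore,caaf] -> 8 lines: csyac ovd jxzp ore caaf lyzl lfc fnkd
Hunk 4: at line 3 remove [ore,caaf] add [ujoje,secf,tkso] -> 9 lines: csyac ovd jxzp ujoje secf tkso lyzl lfc fnkd
Hunk 5: at line 5 remove [tkso,lyzl] add [rnby] -> 8 lines: csyac ovd jxzp ujoje secf rnby lfc fnkd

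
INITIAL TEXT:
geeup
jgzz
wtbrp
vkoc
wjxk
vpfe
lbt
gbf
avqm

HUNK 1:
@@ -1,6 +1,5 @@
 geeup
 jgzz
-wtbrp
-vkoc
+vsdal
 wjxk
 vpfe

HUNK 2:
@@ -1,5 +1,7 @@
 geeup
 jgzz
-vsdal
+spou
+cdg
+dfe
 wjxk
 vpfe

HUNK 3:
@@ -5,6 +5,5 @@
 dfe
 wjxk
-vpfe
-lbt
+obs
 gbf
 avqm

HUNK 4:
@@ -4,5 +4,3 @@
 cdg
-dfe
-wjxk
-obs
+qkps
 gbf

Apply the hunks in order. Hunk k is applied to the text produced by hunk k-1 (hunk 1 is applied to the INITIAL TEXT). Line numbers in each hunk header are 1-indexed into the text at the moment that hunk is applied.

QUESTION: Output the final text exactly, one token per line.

Answer: geeup
jgzz
spou
cdg
qkps
gbf
avqm

Derivation:
Hunk 1: at line 1 remove [wtbrp,vkoc] add [vsdal] -> 8 lines: geeup jgzz vsdal wjxk vpfe lbt gbf avqm
Hunk 2: at line 1 remove [vsdal] add [spou,cdg,dfe] -> 10 lines: geeup jgzz spou cdg dfe wjxk vpfe lbt gbf avqm
Hunk 3: at line 5 remove [vpfe,lbt] add [obs] -> 9 lines: geeup jgzz spou cdg dfe wjxk obs gbf avqm
Hunk 4: at line 4 remove [dfe,wjxk,obs] add [qkps] -> 7 lines: geeup jgzz spou cdg qkps gbf avqm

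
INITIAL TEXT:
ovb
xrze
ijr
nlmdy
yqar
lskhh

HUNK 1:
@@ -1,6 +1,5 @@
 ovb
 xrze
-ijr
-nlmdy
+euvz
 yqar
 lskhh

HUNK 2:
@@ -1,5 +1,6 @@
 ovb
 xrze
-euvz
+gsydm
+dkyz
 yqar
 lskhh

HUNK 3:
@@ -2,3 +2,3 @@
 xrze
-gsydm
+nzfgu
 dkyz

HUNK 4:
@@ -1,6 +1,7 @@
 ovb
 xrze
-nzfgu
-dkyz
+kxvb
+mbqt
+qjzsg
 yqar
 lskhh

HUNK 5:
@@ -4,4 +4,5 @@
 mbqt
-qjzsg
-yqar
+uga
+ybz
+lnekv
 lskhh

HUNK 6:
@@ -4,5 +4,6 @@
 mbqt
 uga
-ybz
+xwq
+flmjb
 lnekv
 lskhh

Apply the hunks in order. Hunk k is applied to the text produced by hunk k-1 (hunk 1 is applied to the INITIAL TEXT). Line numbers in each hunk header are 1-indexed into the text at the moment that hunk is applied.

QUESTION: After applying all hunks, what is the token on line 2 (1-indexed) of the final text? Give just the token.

Hunk 1: at line 1 remove [ijr,nlmdy] add [euvz] -> 5 lines: ovb xrze euvz yqar lskhh
Hunk 2: at line 1 remove [euvz] add [gsydm,dkyz] -> 6 lines: ovb xrze gsydm dkyz yqar lskhh
Hunk 3: at line 2 remove [gsydm] add [nzfgu] -> 6 lines: ovb xrze nzfgu dkyz yqar lskhh
Hunk 4: at line 1 remove [nzfgu,dkyz] add [kxvb,mbqt,qjzsg] -> 7 lines: ovb xrze kxvb mbqt qjzsg yqar lskhh
Hunk 5: at line 4 remove [qjzsg,yqar] add [uga,ybz,lnekv] -> 8 lines: ovb xrze kxvb mbqt uga ybz lnekv lskhh
Hunk 6: at line 4 remove [ybz] add [xwq,flmjb] -> 9 lines: ovb xrze kxvb mbqt uga xwq flmjb lnekv lskhh
Final line 2: xrze

Answer: xrze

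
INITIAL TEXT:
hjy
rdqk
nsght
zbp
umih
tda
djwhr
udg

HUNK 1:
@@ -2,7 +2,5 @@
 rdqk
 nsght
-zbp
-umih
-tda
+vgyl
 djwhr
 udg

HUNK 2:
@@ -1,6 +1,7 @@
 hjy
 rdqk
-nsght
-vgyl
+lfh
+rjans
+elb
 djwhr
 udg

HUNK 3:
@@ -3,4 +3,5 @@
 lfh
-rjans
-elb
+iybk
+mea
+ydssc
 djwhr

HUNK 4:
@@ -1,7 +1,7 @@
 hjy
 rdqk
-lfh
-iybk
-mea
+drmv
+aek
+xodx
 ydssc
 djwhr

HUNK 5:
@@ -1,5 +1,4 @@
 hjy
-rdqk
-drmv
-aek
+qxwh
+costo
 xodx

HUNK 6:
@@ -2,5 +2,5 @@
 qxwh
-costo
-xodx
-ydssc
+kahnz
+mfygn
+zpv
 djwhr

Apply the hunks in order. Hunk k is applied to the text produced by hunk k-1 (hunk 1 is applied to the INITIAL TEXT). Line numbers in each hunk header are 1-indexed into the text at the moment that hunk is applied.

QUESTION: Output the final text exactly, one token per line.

Hunk 1: at line 2 remove [zbp,umih,tda] add [vgyl] -> 6 lines: hjy rdqk nsght vgyl djwhr udg
Hunk 2: at line 1 remove [nsght,vgyl] add [lfh,rjans,elb] -> 7 lines: hjy rdqk lfh rjans elb djwhr udg
Hunk 3: at line 3 remove [rjans,elb] add [iybk,mea,ydssc] -> 8 lines: hjy rdqk lfh iybk mea ydssc djwhr udg
Hunk 4: at line 1 remove [lfh,iybk,mea] add [drmv,aek,xodx] -> 8 lines: hjy rdqk drmv aek xodx ydssc djwhr udg
Hunk 5: at line 1 remove [rdqk,drmv,aek] add [qxwh,costo] -> 7 lines: hjy qxwh costo xodx ydssc djwhr udg
Hunk 6: at line 2 remove [costo,xodx,ydssc] add [kahnz,mfygn,zpv] -> 7 lines: hjy qxwh kahnz mfygn zpv djwhr udg

Answer: hjy
qxwh
kahnz
mfygn
zpv
djwhr
udg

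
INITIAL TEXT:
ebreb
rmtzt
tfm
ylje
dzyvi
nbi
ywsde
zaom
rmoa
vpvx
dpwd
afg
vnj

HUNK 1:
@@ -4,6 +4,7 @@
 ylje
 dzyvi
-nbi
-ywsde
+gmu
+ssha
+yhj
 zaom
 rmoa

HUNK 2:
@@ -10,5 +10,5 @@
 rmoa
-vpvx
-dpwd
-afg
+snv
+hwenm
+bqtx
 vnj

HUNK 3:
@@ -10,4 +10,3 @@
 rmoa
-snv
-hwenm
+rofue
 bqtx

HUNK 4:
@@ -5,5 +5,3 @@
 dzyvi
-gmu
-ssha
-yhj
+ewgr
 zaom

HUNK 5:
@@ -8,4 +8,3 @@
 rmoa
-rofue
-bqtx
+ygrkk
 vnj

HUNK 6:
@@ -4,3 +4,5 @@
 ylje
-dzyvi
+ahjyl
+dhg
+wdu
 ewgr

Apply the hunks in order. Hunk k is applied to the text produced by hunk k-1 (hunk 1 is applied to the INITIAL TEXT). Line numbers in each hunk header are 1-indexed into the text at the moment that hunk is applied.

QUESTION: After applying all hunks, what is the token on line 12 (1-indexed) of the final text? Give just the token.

Hunk 1: at line 4 remove [nbi,ywsde] add [gmu,ssha,yhj] -> 14 lines: ebreb rmtzt tfm ylje dzyvi gmu ssha yhj zaom rmoa vpvx dpwd afg vnj
Hunk 2: at line 10 remove [vpvx,dpwd,afg] add [snv,hwenm,bqtx] -> 14 lines: ebreb rmtzt tfm ylje dzyvi gmu ssha yhj zaom rmoa snv hwenm bqtx vnj
Hunk 3: at line 10 remove [snv,hwenm] add [rofue] -> 13 lines: ebreb rmtzt tfm ylje dzyvi gmu ssha yhj zaom rmoa rofue bqtx vnj
Hunk 4: at line 5 remove [gmu,ssha,yhj] add [ewgr] -> 11 lines: ebreb rmtzt tfm ylje dzyvi ewgr zaom rmoa rofue bqtx vnj
Hunk 5: at line 8 remove [rofue,bqtx] add [ygrkk] -> 10 lines: ebreb rmtzt tfm ylje dzyvi ewgr zaom rmoa ygrkk vnj
Hunk 6: at line 4 remove [dzyvi] add [ahjyl,dhg,wdu] -> 12 lines: ebreb rmtzt tfm ylje ahjyl dhg wdu ewgr zaom rmoa ygrkk vnj
Final line 12: vnj

Answer: vnj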